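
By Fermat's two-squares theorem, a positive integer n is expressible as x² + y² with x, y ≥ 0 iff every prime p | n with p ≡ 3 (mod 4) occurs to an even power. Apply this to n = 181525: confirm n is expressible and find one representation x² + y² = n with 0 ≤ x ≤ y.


Step 1: Factor n = 181525 = 5^2 · 53 · 137.
Step 2: Check the mod-4 condition on each prime factor: 5 ≡ 1 (mod 4), exponent 2; 53 ≡ 1 (mod 4), exponent 1; 137 ≡ 1 (mod 4), exponent 1.
All primes ≡ 3 (mod 4) appear to even exponent (or don't appear), so by the two-squares theorem n IS expressible as a sum of two squares.
Step 3: Build a representation. Group n = k² · m with k = 5 and m = 53 · 137 = 7261 (a product of primes ≡ 1 (mod 4)); a representation of m scales to one of n via (k·x)² + (k·y)² = k²(x² + y²). Each prime p ≡ 1 (mod 4) is itself a sum of two squares; find a² by testing p − a² for a perfect square:
  53: 53 − 1² = 52, 53 − 2² = 49 = 7² ⇒ 53 = 2² + 7².
  137: 137 − 1² = 136, 137 − 2² = 133, 137 − 3² = 128, 137 − 4² = 121 = 11² ⇒ 137 = 4² + 11².
  Combine using the Brahmagupta–Fibonacci identity (a² + b²)(c² + d²) = (ac − bd)² + (ad + bc)² = (ac + bd)² + (ad − bc)²:
  53 · 137 = 7261: from (2² + 7²)(4² + 11²), take (2·4 − 7·11, 2·11 + 7·4) = (8 − 77, 22 + 28) = (-69, 50); dropping signs (only squares matter) gives (69, 50); check 69² + 50² = 4761 + 2500 = 7261 ✓.
  Scale by k = 5: (5·69, 5·50) = (345, 250).
Step 4: Order so x ≤ y and verify: 250² + 345² = 62500 + 119025 = 181525 = n. ✓

n = 181525 = 250² + 345² (one valid representation with x ≤ y).


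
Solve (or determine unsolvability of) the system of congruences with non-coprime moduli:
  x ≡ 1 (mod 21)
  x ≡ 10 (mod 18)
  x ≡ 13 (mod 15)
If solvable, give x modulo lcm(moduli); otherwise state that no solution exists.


Moduli 21, 18, 15 are not pairwise coprime, so CRT works modulo lcm(m_i) when all pairwise compatibility conditions hold.
Pairwise compatibility: gcd(m_i, m_j) must divide a_i - a_j for every pair.
Merge one congruence at a time:
  Start: x ≡ 1 (mod 21).
  Combine with x ≡ 10 (mod 18): gcd(21, 18) = 3; 10 - 1 = 9, which IS divisible by 3, so compatible.
    Write x = 1 + 21·t and substitute into x ≡ 10 (mod 18): 21·t ≡ 10 − 1 = 9 (mod 18).
    Divide the congruence (and modulus) by g = 3: 7·t ≡ 3 (mod 6).
    Reduce coefficients mod 6: 1·t ≡ 3 (mod 6).
    So t ≡ 3 (mod 6).
    Then x = 1 + 21·3 = 64, valid modulo lcm(21, 18) = 126: x ≡ 64 (mod 126).
  Combine with x ≡ 13 (mod 15): gcd(126, 15) = 3; 13 - 64 = -51, which IS divisible by 3, so compatible.
    Write x = 64 + 126·t and substitute into x ≡ 13 (mod 15): 126·t ≡ 13 − 64 = -51 (mod 15).
    Divide the congruence (and modulus) by g = 3: 42·t ≡ -17 (mod 5).
    Reduce coefficients mod 5: 2·t ≡ 3 (mod 5).
    The inverse of 2 mod 5 is 3 (since 2·3 = 6 = 1·5 + 1), so t ≡ 3·3 = 9 ≡ 4 (mod 5).
    Then x = 64 + 126·4 = 568, valid modulo lcm(126, 15) = 630: x ≡ 568 (mod 630).
Verify: 568 mod 21 = 1, 568 mod 18 = 10, 568 mod 15 = 13.

x ≡ 568 (mod 630).


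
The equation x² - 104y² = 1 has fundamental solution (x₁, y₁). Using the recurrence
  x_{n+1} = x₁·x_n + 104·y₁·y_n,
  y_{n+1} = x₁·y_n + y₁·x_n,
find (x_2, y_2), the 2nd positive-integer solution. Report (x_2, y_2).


Step 1: Find the fundamental solution (x₁, y₁) of x² - 104y² = 1.
  Expand √104 as a continued fraction. a₀ = ⌊√104⌋ = 10; iterate m_{k+1} = d_k·a_k − m_k, d_{k+1} = (104 − m_{k+1}²)/d_k, a_{k+1} = ⌊(a₀ + m_{k+1})/d_{k+1}⌋ (starting m₀ = 0, d₀ = 1), with convergents p_k = a_k·p_{k-1} + p_{k-2}, q_k = a_k·q_{k-1} + q_{k-2} (p₋₁ = 1, q₋₁ = 0):
  k = 0: a₀ = 10; p₀/q₀ = 10/1; p₀² − 104·q₀² = 100 − 104 = -4.
  k = 1: m = 10, d = 4, a = ⌊(10 + 10)/4⌋ = 5; p/q = (5·10 + 1)/(5·1 + 0) = 51/5; p² − 104·q² = 2601 − 2600 = 1.
  The first convergent with p² − 104·q² = 1 gives the fundamental solution (x₁, y₁) = (51, 5).
Step 2: Apply the recurrence (x_{n+1}, y_{n+1}) = (x₁x_n + 104y₁y_n, x₁y_n + y₁x_n) repeatedly.
  From (x_1, y_1) = (51, 5): x_2 = 51·51 + 104·5·5 = 5201; y_2 = 51·5 + 5·51 = 510.
Step 3: Verify x_2² - 104·y_2² = 27050401 - 27050400 = 1 (should be 1). ✓

(x_1, y_1) = (51, 5); (x_2, y_2) = (5201, 510).


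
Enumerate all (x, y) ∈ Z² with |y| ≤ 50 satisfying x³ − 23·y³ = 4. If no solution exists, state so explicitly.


The equation is x³ - 23y³ = 4. For fixed y, x³ = 23·y³ + 4, so a solution requires the RHS to be a perfect cube.
Strategy: iterate y from -50 to 50, compute RHS = 23·y³ + 4, and check whether it is a (positive or negative) perfect cube.
Check small values of y:
  y = 0: RHS = 4 is not a perfect cube.
  y = 1: RHS = 27 = (3)³ ⇒ x = 3 works.
  y = -1: RHS = -19 is not a perfect cube.
  y = 2: RHS = 188 is not a perfect cube.
  y = -2: RHS = -180 is not a perfect cube.
  y = 3: RHS = 625 is not a perfect cube.
  y = -3: RHS = -617 is not a perfect cube.
Continuing the search up to |y| = 50 finds no further solutions beyond those listed.
Collected solutions: (3, 1).

Solutions (with |y| ≤ 50): (3, 1).


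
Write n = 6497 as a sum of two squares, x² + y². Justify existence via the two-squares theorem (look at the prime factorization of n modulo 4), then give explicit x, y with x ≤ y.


Step 1: Factor n = 6497 = 73 · 89.
Step 2: Check the mod-4 condition on each prime factor: 73 ≡ 1 (mod 4), exponent 1; 89 ≡ 1 (mod 4), exponent 1.
All primes ≡ 3 (mod 4) appear to even exponent (or don't appear), so by the two-squares theorem n IS expressible as a sum of two squares.
Step 3: Build a representation. Here n = 73 · 89 is a product of primes ≡ 1 (mod 4). Each prime p ≡ 1 (mod 4) is itself a sum of two squares; find a² by testing p − a² for a perfect square:
  73: 73 − 1² = 72, 73 − 2² = 69, 73 − 3² = 64 = 8² ⇒ 73 = 3² + 8².
  89: 89 − 1² = 88, 89 − 2² = 85, 89 − 3² = 80, 89 − 4² = 73, 89 − 5² = 64 = 8² ⇒ 89 = 5² + 8².
  Combine using the Brahmagupta–Fibonacci identity (a² + b²)(c² + d²) = (ac − bd)² + (ad + bc)² = (ac + bd)² + (ad − bc)²:
  73 · 89 = 6497: from (3² + 8²)(5² + 8²), take (3·5 − 8·8, 3·8 + 8·5) = (15 − 64, 24 + 40) = (-49, 64); dropping signs (only squares matter) gives (49, 64); check 49² + 64² = 2401 + 4096 = 6497 ✓.
Step 4: Order so x ≤ y and verify: 49² + 64² = 2401 + 4096 = 6497 = n. ✓

n = 6497 = 49² + 64² (one valid representation with x ≤ y).


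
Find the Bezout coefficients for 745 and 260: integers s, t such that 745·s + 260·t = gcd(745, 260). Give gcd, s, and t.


Euclidean algorithm on (745, 260) — divide until remainder is 0:
  745 = 2 · 260 + 225
  260 = 1 · 225 + 35
  225 = 6 · 35 + 15
  35 = 2 · 15 + 5
  15 = 3 · 5 + 0
gcd(745, 260) = 5.
Track Bezout coefficients alongside the remainders: start with r₀ = 745 = a·1 + b·0 (s = 1, t = 0) and r₁ = 260 = a·0 + b·1 (s = 0, t = 1); each new remainder r_{k+1} = r_{k-1} − q_k·r_k inherits s_{k+1} = s_{k-1} − q_k·s_k, t_{k+1} = t_{k-1} − q_k·t_k, so r_k = a·s_k + b·t_k at every step:
  q = 2: r = 225, s = 1 − 2·0 = 1, t = 0 − 2·1 = -2  (check: 745·1 + 260·(-2) = 225)
  q = 1: r = 35, s = 0 − 1·1 = -1, t = 1 − 1·(-2) = 3  (check: 745·(-1) + 260·3 = 35)
  q = 6: r = 15, s = 1 − 6·(-1) = 7, t = -2 − 6·3 = -20  (check: 745·7 + 260·(-20) = 15)
  q = 2: r = 5, s = -1 − 2·7 = -15, t = 3 − 2·(-20) = 43  (check: 745·(-15) + 260·43 = 5)
The row with r = 5 (the gcd) gives the Bezout coefficients s = -15, t = 43.
Result: 745 · (-15) + 260 · (43) = 5.

gcd(745, 260) = 5; s = -15, t = 43 (check: 745·(-15) + 260·43 = 5).


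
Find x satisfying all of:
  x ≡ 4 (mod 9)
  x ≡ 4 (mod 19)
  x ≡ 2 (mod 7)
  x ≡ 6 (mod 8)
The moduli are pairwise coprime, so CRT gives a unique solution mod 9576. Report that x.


Product of moduli M = 9 · 19 · 7 · 8 = 9576.
Merge one congruence at a time:
  Start: x ≡ 4 (mod 9).
  Combine with x ≡ 4 (mod 19); new modulus lcm = 171.
    Write x = 4 + 9·t and substitute into x ≡ 4 (mod 19): 9·t ≡ 4 − 4 = 0 (mod 19).
    The inverse of 9 mod 19 is 17 (since 9·17 = 153 = 8·19 + 1), so t ≡ 17·0 = 0 ≡ 0 (mod 19).
    Then x = 4 + 9·0 = 4, valid modulo lcm(9, 19) = 171: x ≡ 4 (mod 171).
  Combine with x ≡ 2 (mod 7); new modulus lcm = 1197.
    Write x = 4 + 171·t and substitute into x ≡ 2 (mod 7): 171·t ≡ 2 − 4 = -2 (mod 7).
    Reduce coefficients mod 7: 3·t ≡ 5 (mod 7).
    The inverse of 3 mod 7 is 5 (since 3·5 = 15 = 2·7 + 1), so t ≡ 5·5 = 25 ≡ 4 (mod 7).
    Then x = 4 + 171·4 = 688, valid modulo lcm(171, 7) = 1197: x ≡ 688 (mod 1197).
  Combine with x ≡ 6 (mod 8); new modulus lcm = 9576.
    Write x = 688 + 1197·t and substitute into x ≡ 6 (mod 8): 1197·t ≡ 6 − 688 = -682 (mod 8).
    Reduce coefficients mod 8: 5·t ≡ 6 (mod 8).
    The inverse of 5 mod 8 is 5 (since 5·5 = 25 = 3·8 + 1), so t ≡ 5·6 = 30 ≡ 6 (mod 8).
    Then x = 688 + 1197·6 = 7870, valid modulo lcm(1197, 8) = 9576: x ≡ 7870 (mod 9576).
Verify against each original: 7870 mod 9 = 4, 7870 mod 19 = 4, 7870 mod 7 = 2, 7870 mod 8 = 6.

x ≡ 7870 (mod 9576).


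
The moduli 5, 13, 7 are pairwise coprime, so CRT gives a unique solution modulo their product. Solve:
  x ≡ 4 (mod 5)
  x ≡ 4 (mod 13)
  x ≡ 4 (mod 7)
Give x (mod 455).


Moduli 5, 13, 7 are pairwise coprime; by CRT there is a unique solution modulo M = 5 · 13 · 7 = 455.
Solve pairwise, accumulating the modulus:
  Start with x ≡ 4 (mod 5).
  Combine with x ≡ 4 (mod 13): since gcd(5, 13) = 1, we get a unique residue mod 65.
    Write x = 4 + 5·t and substitute into x ≡ 4 (mod 13): 5·t ≡ 4 − 4 = 0 (mod 13).
    The inverse of 5 mod 13 is 8 (since 5·8 = 40 = 3·13 + 1), so t ≡ 8·0 = 0 ≡ 0 (mod 13).
    Then x = 4 + 5·0 = 4, valid modulo lcm(5, 13) = 65: x ≡ 4 (mod 65).
  Combine with x ≡ 4 (mod 7): since gcd(65, 7) = 1, we get a unique residue mod 455.
    Write x = 4 + 65·t and substitute into x ≡ 4 (mod 7): 65·t ≡ 4 − 4 = 0 (mod 7).
    Reduce coefficients mod 7: 2·t ≡ 0 (mod 7).
    The inverse of 2 mod 7 is 4 (since 2·4 = 8 = 1·7 + 1), so t ≡ 4·0 = 0 ≡ 0 (mod 7).
    Then x = 4 + 65·0 = 4, valid modulo lcm(65, 7) = 455: x ≡ 4 (mod 455).
Verify: 4 mod 5 = 4 ✓, 4 mod 13 = 4 ✓, 4 mod 7 = 4 ✓.

x ≡ 4 (mod 455).


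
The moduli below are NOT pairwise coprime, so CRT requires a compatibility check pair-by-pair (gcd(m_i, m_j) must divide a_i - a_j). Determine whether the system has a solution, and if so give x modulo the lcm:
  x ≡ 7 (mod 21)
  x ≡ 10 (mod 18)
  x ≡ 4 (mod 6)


Moduli 21, 18, 6 are not pairwise coprime, so CRT works modulo lcm(m_i) when all pairwise compatibility conditions hold.
Pairwise compatibility: gcd(m_i, m_j) must divide a_i - a_j for every pair.
Merge one congruence at a time:
  Start: x ≡ 7 (mod 21).
  Combine with x ≡ 10 (mod 18): gcd(21, 18) = 3; 10 - 7 = 3, which IS divisible by 3, so compatible.
    Write x = 7 + 21·t and substitute into x ≡ 10 (mod 18): 21·t ≡ 10 − 7 = 3 (mod 18).
    Divide the congruence (and modulus) by g = 3: 7·t ≡ 1 (mod 6).
    Reduce coefficients mod 6: 1·t ≡ 1 (mod 6).
    So t ≡ 1 (mod 6).
    Then x = 7 + 21·1 = 28, valid modulo lcm(21, 18) = 126: x ≡ 28 (mod 126).
  Combine with x ≡ 4 (mod 6): gcd(126, 6) = 6; 4 - 28 = -24, which IS divisible by 6, so compatible.
    Write x = 28 + 126·t and substitute into x ≡ 4 (mod 6): 126·t ≡ 4 − 28 = -24 (mod 6).
    Divide the congruence (and modulus) by g = 6: 21·t ≡ -4 (mod 1).
    Modulo 1 every t works; take t = 0.
    Then x = 28 + 126·0 = 28, valid modulo lcm(126, 6) = 126: x ≡ 28 (mod 126).
Verify: 28 mod 21 = 7, 28 mod 18 = 10, 28 mod 6 = 4.

x ≡ 28 (mod 126).


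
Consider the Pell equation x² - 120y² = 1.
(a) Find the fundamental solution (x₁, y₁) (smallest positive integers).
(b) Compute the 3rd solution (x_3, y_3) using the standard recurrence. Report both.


Step 1: Find the fundamental solution (x₁, y₁) of x² - 120y² = 1.
  Expand √120 as a continued fraction. a₀ = ⌊√120⌋ = 10; iterate m_{k+1} = d_k·a_k − m_k, d_{k+1} = (120 − m_{k+1}²)/d_k, a_{k+1} = ⌊(a₀ + m_{k+1})/d_{k+1}⌋ (starting m₀ = 0, d₀ = 1), with convergents p_k = a_k·p_{k-1} + p_{k-2}, q_k = a_k·q_{k-1} + q_{k-2} (p₋₁ = 1, q₋₁ = 0):
  k = 0: a₀ = 10; p₀/q₀ = 10/1; p₀² − 120·q₀² = 100 − 120 = -20.
  k = 1: m = 10, d = 20, a = ⌊(10 + 10)/20⌋ = 1; p/q = (1·10 + 1)/(1·1 + 0) = 11/1; p² − 120·q² = 121 − 120 = 1.
  The first convergent with p² − 120·q² = 1 gives the fundamental solution (x₁, y₁) = (11, 1).
Step 2: Apply the recurrence (x_{n+1}, y_{n+1}) = (x₁x_n + 120y₁y_n, x₁y_n + y₁x_n) repeatedly.
  From (x_1, y_1) = (11, 1): x_2 = 11·11 + 120·1·1 = 241; y_2 = 11·1 + 1·11 = 22.
  From (x_2, y_2) = (241, 22): x_3 = 11·241 + 120·1·22 = 5291; y_3 = 11·22 + 1·241 = 483.
Step 3: Verify x_3² - 120·y_3² = 27994681 - 27994680 = 1 (should be 1). ✓

(x_1, y_1) = (11, 1); (x_3, y_3) = (5291, 483).


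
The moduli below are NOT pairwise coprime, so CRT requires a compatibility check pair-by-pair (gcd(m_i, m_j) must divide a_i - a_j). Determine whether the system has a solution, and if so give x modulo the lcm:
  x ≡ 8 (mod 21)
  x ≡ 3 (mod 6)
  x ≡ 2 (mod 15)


Moduli 21, 6, 15 are not pairwise coprime, so CRT works modulo lcm(m_i) when all pairwise compatibility conditions hold.
Pairwise compatibility: gcd(m_i, m_j) must divide a_i - a_j for every pair.
Merge one congruence at a time:
  Start: x ≡ 8 (mod 21).
  Combine with x ≡ 3 (mod 6): gcd(21, 6) = 3, and 3 - 8 = -5 is NOT divisible by 3.
    ⇒ system is inconsistent (no integer solution).

No solution (the system is inconsistent).


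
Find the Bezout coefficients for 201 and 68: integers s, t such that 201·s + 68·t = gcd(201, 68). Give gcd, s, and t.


Euclidean algorithm on (201, 68) — divide until remainder is 0:
  201 = 2 · 68 + 65
  68 = 1 · 65 + 3
  65 = 21 · 3 + 2
  3 = 1 · 2 + 1
  2 = 2 · 1 + 0
gcd(201, 68) = 1.
Track Bezout coefficients alongside the remainders: start with r₀ = 201 = a·1 + b·0 (s = 1, t = 0) and r₁ = 68 = a·0 + b·1 (s = 0, t = 1); each new remainder r_{k+1} = r_{k-1} − q_k·r_k inherits s_{k+1} = s_{k-1} − q_k·s_k, t_{k+1} = t_{k-1} − q_k·t_k, so r_k = a·s_k + b·t_k at every step:
  q = 2: r = 65, s = 1 − 2·0 = 1, t = 0 − 2·1 = -2  (check: 201·1 + 68·(-2) = 65)
  q = 1: r = 3, s = 0 − 1·1 = -1, t = 1 − 1·(-2) = 3  (check: 201·(-1) + 68·3 = 3)
  q = 21: r = 2, s = 1 − 21·(-1) = 22, t = -2 − 21·3 = -65  (check: 201·22 + 68·(-65) = 2)
  q = 1: r = 1, s = -1 − 1·22 = -23, t = 3 − 1·(-65) = 68  (check: 201·(-23) + 68·68 = 1)
The row with r = 1 (the gcd) gives the Bezout coefficients s = -23, t = 68.
Result: 201 · (-23) + 68 · (68) = 1.

gcd(201, 68) = 1; s = -23, t = 68 (check: 201·(-23) + 68·68 = 1).


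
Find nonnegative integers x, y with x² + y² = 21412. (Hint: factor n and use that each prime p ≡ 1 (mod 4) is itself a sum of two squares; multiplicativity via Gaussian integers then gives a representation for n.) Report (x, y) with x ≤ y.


Step 1: Factor n = 21412 = 2^2 · 53 · 101.
Step 2: Check the mod-4 condition on each prime factor: 2 = 2 (special); 53 ≡ 1 (mod 4), exponent 1; 101 ≡ 1 (mod 4), exponent 1.
All primes ≡ 3 (mod 4) appear to even exponent (or don't appear), so by the two-squares theorem n IS expressible as a sum of two squares.
Step 3: Build a representation. Group n = k² · m with k = 2 and m = 53 · 101 = 5353 (a product of primes ≡ 1 (mod 4)); a representation of m scales to one of n via (k·x)² + (k·y)² = k²(x² + y²). Each prime p ≡ 1 (mod 4) is itself a sum of two squares; find a² by testing p − a² for a perfect square:
  53: 53 − 1² = 52, 53 − 2² = 49 = 7² ⇒ 53 = 2² + 7².
  101: 101 − 1² = 100 = 10² ⇒ 101 = 1² + 10².
  Combine using the Brahmagupta–Fibonacci identity (a² + b²)(c² + d²) = (ac − bd)² + (ad + bc)² = (ac + bd)² + (ad − bc)²:
  53 · 101 = 5353: from (2² + 7²)(1² + 10²), take (2·1 − 7·10, 2·10 + 7·1) = (2 − 70, 20 + 7) = (-68, 27); dropping signs (only squares matter) gives (68, 27); check 68² + 27² = 4624 + 729 = 5353 ✓.
  Scale by k = 2: (2·68, 2·27) = (136, 54).
Step 4: Order so x ≤ y and verify: 54² + 136² = 2916 + 18496 = 21412 = n. ✓

n = 21412 = 54² + 136² (one valid representation with x ≤ y).


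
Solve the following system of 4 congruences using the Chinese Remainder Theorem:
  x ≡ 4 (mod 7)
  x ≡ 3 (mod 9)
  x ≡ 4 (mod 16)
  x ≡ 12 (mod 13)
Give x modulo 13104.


Product of moduli M = 7 · 9 · 16 · 13 = 13104.
Merge one congruence at a time:
  Start: x ≡ 4 (mod 7).
  Combine with x ≡ 3 (mod 9); new modulus lcm = 63.
    Write x = 4 + 7·t and substitute into x ≡ 3 (mod 9): 7·t ≡ 3 − 4 = -1 (mod 9).
    Reduce coefficients mod 9: 7·t ≡ 8 (mod 9).
    The inverse of 7 mod 9 is 4 (since 7·4 = 28 = 3·9 + 1), so t ≡ 4·8 = 32 ≡ 5 (mod 9).
    Then x = 4 + 7·5 = 39, valid modulo lcm(7, 9) = 63: x ≡ 39 (mod 63).
  Combine with x ≡ 4 (mod 16); new modulus lcm = 1008.
    Write x = 39 + 63·t and substitute into x ≡ 4 (mod 16): 63·t ≡ 4 − 39 = -35 (mod 16).
    Reduce coefficients mod 16: 15·t ≡ 13 (mod 16).
    The inverse of 15 mod 16 is 15 (since 15·15 = 225 = 14·16 + 1), so t ≡ 15·13 = 195 ≡ 3 (mod 16).
    Then x = 39 + 63·3 = 228, valid modulo lcm(63, 16) = 1008: x ≡ 228 (mod 1008).
  Combine with x ≡ 12 (mod 13); new modulus lcm = 13104.
    Write x = 228 + 1008·t and substitute into x ≡ 12 (mod 13): 1008·t ≡ 12 − 228 = -216 (mod 13).
    Reduce coefficients mod 13: 7·t ≡ 5 (mod 13).
    The inverse of 7 mod 13 is 2 (since 7·2 = 14 = 1·13 + 1), so t ≡ 2·5 = 10 ≡ 10 (mod 13).
    Then x = 228 + 1008·10 = 10308, valid modulo lcm(1008, 13) = 13104: x ≡ 10308 (mod 13104).
Verify against each original: 10308 mod 7 = 4, 10308 mod 9 = 3, 10308 mod 16 = 4, 10308 mod 13 = 12.

x ≡ 10308 (mod 13104).


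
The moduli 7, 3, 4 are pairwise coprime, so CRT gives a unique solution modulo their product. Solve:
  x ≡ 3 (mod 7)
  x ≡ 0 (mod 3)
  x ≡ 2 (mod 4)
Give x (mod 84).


Moduli 7, 3, 4 are pairwise coprime; by CRT there is a unique solution modulo M = 7 · 3 · 4 = 84.
Solve pairwise, accumulating the modulus:
  Start with x ≡ 3 (mod 7).
  Combine with x ≡ 0 (mod 3): since gcd(7, 3) = 1, we get a unique residue mod 21.
    Write x = 3 + 7·t and substitute into x ≡ 0 (mod 3): 7·t ≡ 0 − 3 = -3 (mod 3).
    Reduce coefficients mod 3: 1·t ≡ 0 (mod 3).
    So t ≡ 0 (mod 3).
    Then x = 3 + 7·0 = 3, valid modulo lcm(7, 3) = 21: x ≡ 3 (mod 21).
  Combine with x ≡ 2 (mod 4): since gcd(21, 4) = 1, we get a unique residue mod 84.
    Write x = 3 + 21·t and substitute into x ≡ 2 (mod 4): 21·t ≡ 2 − 3 = -1 (mod 4).
    Reduce coefficients mod 4: 1·t ≡ 3 (mod 4).
    So t ≡ 3 (mod 4).
    Then x = 3 + 21·3 = 66, valid modulo lcm(21, 4) = 84: x ≡ 66 (mod 84).
Verify: 66 mod 7 = 3 ✓, 66 mod 3 = 0 ✓, 66 mod 4 = 2 ✓.

x ≡ 66 (mod 84).


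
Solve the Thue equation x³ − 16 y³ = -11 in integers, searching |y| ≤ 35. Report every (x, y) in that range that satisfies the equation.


The equation is x³ - 16y³ = -11. For fixed y, x³ = 16·y³ − 11, so a solution requires the RHS to be a perfect cube.
Strategy: iterate y from -35 to 35, compute RHS = 16·y³ − 11, and check whether it is a (positive or negative) perfect cube.
Check small values of y:
  y = 0: RHS = -11 is not a perfect cube.
  y = 1: RHS = 5 is not a perfect cube.
  y = -1: RHS = -27 = (-3)³ ⇒ x = -3 works.
  y = 2: RHS = 117 is not a perfect cube.
  y = -2: RHS = -139 is not a perfect cube.
  y = 3: RHS = 421 is not a perfect cube.
  y = -3: RHS = -443 is not a perfect cube.
Continuing the search up to |y| = 35 finds no further solutions beyond those listed.
Collected solutions: (-3, -1).

Solutions (with |y| ≤ 35): (-3, -1).


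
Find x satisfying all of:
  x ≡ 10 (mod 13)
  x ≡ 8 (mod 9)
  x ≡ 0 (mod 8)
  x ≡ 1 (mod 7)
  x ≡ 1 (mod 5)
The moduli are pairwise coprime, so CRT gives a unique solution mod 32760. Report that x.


Product of moduli M = 13 · 9 · 8 · 7 · 5 = 32760.
Merge one congruence at a time:
  Start: x ≡ 10 (mod 13).
  Combine with x ≡ 8 (mod 9); new modulus lcm = 117.
    Write x = 10 + 13·t and substitute into x ≡ 8 (mod 9): 13·t ≡ 8 − 10 = -2 (mod 9).
    Reduce coefficients mod 9: 4·t ≡ 7 (mod 9).
    The inverse of 4 mod 9 is 7 (since 4·7 = 28 = 3·9 + 1), so t ≡ 7·7 = 49 ≡ 4 (mod 9).
    Then x = 10 + 13·4 = 62, valid modulo lcm(13, 9) = 117: x ≡ 62 (mod 117).
  Combine with x ≡ 0 (mod 8); new modulus lcm = 936.
    Write x = 62 + 117·t and substitute into x ≡ 0 (mod 8): 117·t ≡ 0 − 62 = -62 (mod 8).
    Reduce coefficients mod 8: 5·t ≡ 2 (mod 8).
    The inverse of 5 mod 8 is 5 (since 5·5 = 25 = 3·8 + 1), so t ≡ 5·2 = 10 ≡ 2 (mod 8).
    Then x = 62 + 117·2 = 296, valid modulo lcm(117, 8) = 936: x ≡ 296 (mod 936).
  Combine with x ≡ 1 (mod 7); new modulus lcm = 6552.
    Write x = 296 + 936·t and substitute into x ≡ 1 (mod 7): 936·t ≡ 1 − 296 = -295 (mod 7).
    Reduce coefficients mod 7: 5·t ≡ 6 (mod 7).
    The inverse of 5 mod 7 is 3 (since 5·3 = 15 = 2·7 + 1), so t ≡ 3·6 = 18 ≡ 4 (mod 7).
    Then x = 296 + 936·4 = 4040, valid modulo lcm(936, 7) = 6552: x ≡ 4040 (mod 6552).
  Combine with x ≡ 1 (mod 5); new modulus lcm = 32760.
    Write x = 4040 + 6552·t and substitute into x ≡ 1 (mod 5): 6552·t ≡ 1 − 4040 = -4039 (mod 5).
    Reduce coefficients mod 5: 2·t ≡ 1 (mod 5).
    The inverse of 2 mod 5 is 3 (since 2·3 = 6 = 1·5 + 1), so t ≡ 3·1 = 3 ≡ 3 (mod 5).
    Then x = 4040 + 6552·3 = 23696, valid modulo lcm(6552, 5) = 32760: x ≡ 23696 (mod 32760).
Verify against each original: 23696 mod 13 = 10, 23696 mod 9 = 8, 23696 mod 8 = 0, 23696 mod 7 = 1, 23696 mod 5 = 1.

x ≡ 23696 (mod 32760).


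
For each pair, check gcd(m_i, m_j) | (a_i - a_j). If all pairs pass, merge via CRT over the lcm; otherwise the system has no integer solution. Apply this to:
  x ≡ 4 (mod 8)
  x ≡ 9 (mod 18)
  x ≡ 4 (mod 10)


Moduli 8, 18, 10 are not pairwise coprime, so CRT works modulo lcm(m_i) when all pairwise compatibility conditions hold.
Pairwise compatibility: gcd(m_i, m_j) must divide a_i - a_j for every pair.
Merge one congruence at a time:
  Start: x ≡ 4 (mod 8).
  Combine with x ≡ 9 (mod 18): gcd(8, 18) = 2, and 9 - 4 = 5 is NOT divisible by 2.
    ⇒ system is inconsistent (no integer solution).

No solution (the system is inconsistent).


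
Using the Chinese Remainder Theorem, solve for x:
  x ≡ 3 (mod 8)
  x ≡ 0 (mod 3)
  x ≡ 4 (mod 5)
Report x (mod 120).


Moduli 8, 3, 5 are pairwise coprime; by CRT there is a unique solution modulo M = 8 · 3 · 5 = 120.
Solve pairwise, accumulating the modulus:
  Start with x ≡ 3 (mod 8).
  Combine with x ≡ 0 (mod 3): since gcd(8, 3) = 1, we get a unique residue mod 24.
    Write x = 3 + 8·t and substitute into x ≡ 0 (mod 3): 8·t ≡ 0 − 3 = -3 (mod 3).
    Reduce coefficients mod 3: 2·t ≡ 0 (mod 3).
    The inverse of 2 mod 3 is 2 (since 2·2 = 4 = 1·3 + 1), so t ≡ 2·0 = 0 ≡ 0 (mod 3).
    Then x = 3 + 8·0 = 3, valid modulo lcm(8, 3) = 24: x ≡ 3 (mod 24).
  Combine with x ≡ 4 (mod 5): since gcd(24, 5) = 1, we get a unique residue mod 120.
    Write x = 3 + 24·t and substitute into x ≡ 4 (mod 5): 24·t ≡ 4 − 3 = 1 (mod 5).
    Reduce coefficients mod 5: 4·t ≡ 1 (mod 5).
    The inverse of 4 mod 5 is 4 (since 4·4 = 16 = 3·5 + 1), so t ≡ 4·1 = 4 ≡ 4 (mod 5).
    Then x = 3 + 24·4 = 99, valid modulo lcm(24, 5) = 120: x ≡ 99 (mod 120).
Verify: 99 mod 8 = 3 ✓, 99 mod 3 = 0 ✓, 99 mod 5 = 4 ✓.

x ≡ 99 (mod 120).


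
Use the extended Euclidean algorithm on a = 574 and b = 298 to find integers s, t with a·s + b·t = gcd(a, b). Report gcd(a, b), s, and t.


Euclidean algorithm on (574, 298) — divide until remainder is 0:
  574 = 1 · 298 + 276
  298 = 1 · 276 + 22
  276 = 12 · 22 + 12
  22 = 1 · 12 + 10
  12 = 1 · 10 + 2
  10 = 5 · 2 + 0
gcd(574, 298) = 2.
Track Bezout coefficients alongside the remainders: start with r₀ = 574 = a·1 + b·0 (s = 1, t = 0) and r₁ = 298 = a·0 + b·1 (s = 0, t = 1); each new remainder r_{k+1} = r_{k-1} − q_k·r_k inherits s_{k+1} = s_{k-1} − q_k·s_k, t_{k+1} = t_{k-1} − q_k·t_k, so r_k = a·s_k + b·t_k at every step:
  q = 1: r = 276, s = 1 − 1·0 = 1, t = 0 − 1·1 = -1  (check: 574·1 + 298·(-1) = 276)
  q = 1: r = 22, s = 0 − 1·1 = -1, t = 1 − 1·(-1) = 2  (check: 574·(-1) + 298·2 = 22)
  q = 12: r = 12, s = 1 − 12·(-1) = 13, t = -1 − 12·2 = -25  (check: 574·13 + 298·(-25) = 12)
  q = 1: r = 10, s = -1 − 1·13 = -14, t = 2 − 1·(-25) = 27  (check: 574·(-14) + 298·27 = 10)
  q = 1: r = 2, s = 13 − 1·(-14) = 27, t = -25 − 1·27 = -52  (check: 574·27 + 298·(-52) = 2)
The row with r = 2 (the gcd) gives the Bezout coefficients s = 27, t = -52.
Result: 574 · (27) + 298 · (-52) = 2.

gcd(574, 298) = 2; s = 27, t = -52 (check: 574·27 + 298·(-52) = 2).


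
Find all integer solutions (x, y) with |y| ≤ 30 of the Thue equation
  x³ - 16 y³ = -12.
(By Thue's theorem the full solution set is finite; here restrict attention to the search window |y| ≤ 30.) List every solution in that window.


The equation is x³ - 16y³ = -12. For fixed y, x³ = 16·y³ − 12, so a solution requires the RHS to be a perfect cube.
Strategy: iterate y from -30 to 30, compute RHS = 16·y³ − 12, and check whether it is a (positive or negative) perfect cube.
Check small values of y:
  y = 0: RHS = -12 is not a perfect cube.
  y = 1: RHS = 4 is not a perfect cube.
  y = -1: RHS = -28 is not a perfect cube.
  y = 2: RHS = 116 is not a perfect cube.
  y = -2: RHS = -140 is not a perfect cube.
  y = 3: RHS = 420 is not a perfect cube.
  y = -3: RHS = -444 is not a perfect cube.
Continuing the search up to |y| = 30 finds no solutions either.
No (x, y) in the scanned range satisfies the equation.

No integer solutions with |y| ≤ 30.


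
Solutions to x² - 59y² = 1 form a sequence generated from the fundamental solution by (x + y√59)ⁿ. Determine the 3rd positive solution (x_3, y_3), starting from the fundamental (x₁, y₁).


Step 1: Find the fundamental solution (x₁, y₁) of x² - 59y² = 1.
  Expand √59 as a continued fraction. a₀ = ⌊√59⌋ = 7; iterate m_{k+1} = d_k·a_k − m_k, d_{k+1} = (59 − m_{k+1}²)/d_k, a_{k+1} = ⌊(a₀ + m_{k+1})/d_{k+1}⌋ (starting m₀ = 0, d₀ = 1), with convergents p_k = a_k·p_{k-1} + p_{k-2}, q_k = a_k·q_{k-1} + q_{k-2} (p₋₁ = 1, q₋₁ = 0):
  k = 0: a₀ = 7; p₀/q₀ = 7/1; p₀² − 59·q₀² = 49 − 59 = -10.
  k = 1: m = 7, d = 10, a = ⌊(7 + 7)/10⌋ = 1; p/q = (1·7 + 1)/(1·1 + 0) = 8/1; p² − 59·q² = 64 − 59 = 5.
  k = 2: m = 3, d = 5, a = ⌊(7 + 3)/5⌋ = 2; p/q = (2·8 + 7)/(2·1 + 1) = 23/3; p² − 59·q² = 529 − 531 = -2.
  k = 3: m = 7, d = 2, a = ⌊(7 + 7)/2⌋ = 7; p/q = (7·23 + 8)/(7·3 + 1) = 169/22; p² − 59·q² = 28561 − 28556 = 5.
  k = 4: m = 7, d = 5, a = ⌊(7 + 7)/5⌋ = 2; p/q = (2·169 + 23)/(2·22 + 3) = 361/47; p² − 59·q² = 130321 − 130331 = -10.
  k = 5: m = 3, d = 10, a = ⌊(7 + 3)/10⌋ = 1; p/q = (1·361 + 169)/(1·47 + 22) = 530/69; p² − 59·q² = 280900 − 280899 = 1.
  The first convergent with p² − 59·q² = 1 gives the fundamental solution (x₁, y₁) = (530, 69).
Step 2: Apply the recurrence (x_{n+1}, y_{n+1}) = (x₁x_n + 59y₁y_n, x₁y_n + y₁x_n) repeatedly.
  From (x_1, y_1) = (530, 69): x_2 = 530·530 + 59·69·69 = 561799; y_2 = 530·69 + 69·530 = 73140.
  From (x_2, y_2) = (561799, 73140): x_3 = 530·561799 + 59·69·73140 = 595506410; y_3 = 530·73140 + 69·561799 = 77528331.
Step 3: Verify x_3² - 59·y_3² = 354627884351088100 - 354627884351088099 = 1 (should be 1). ✓

(x_1, y_1) = (530, 69); (x_3, y_3) = (595506410, 77528331).


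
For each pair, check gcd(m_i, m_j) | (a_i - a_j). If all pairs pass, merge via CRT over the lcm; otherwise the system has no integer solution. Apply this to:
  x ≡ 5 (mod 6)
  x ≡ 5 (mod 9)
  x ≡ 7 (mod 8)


Moduli 6, 9, 8 are not pairwise coprime, so CRT works modulo lcm(m_i) when all pairwise compatibility conditions hold.
Pairwise compatibility: gcd(m_i, m_j) must divide a_i - a_j for every pair.
Merge one congruence at a time:
  Start: x ≡ 5 (mod 6).
  Combine with x ≡ 5 (mod 9): gcd(6, 9) = 3; 5 - 5 = 0, which IS divisible by 3, so compatible.
    Write x = 5 + 6·t and substitute into x ≡ 5 (mod 9): 6·t ≡ 5 − 5 = 0 (mod 9).
    Divide the congruence (and modulus) by g = 3: 2·t ≡ 0 (mod 3).
    The inverse of 2 mod 3 is 2 (since 2·2 = 4 = 1·3 + 1), so t ≡ 2·0 = 0 ≡ 0 (mod 3).
    Then x = 5 + 6·0 = 5, valid modulo lcm(6, 9) = 18: x ≡ 5 (mod 18).
  Combine with x ≡ 7 (mod 8): gcd(18, 8) = 2; 7 - 5 = 2, which IS divisible by 2, so compatible.
    Write x = 5 + 18·t and substitute into x ≡ 7 (mod 8): 18·t ≡ 7 − 5 = 2 (mod 8).
    Divide the congruence (and modulus) by g = 2: 9·t ≡ 1 (mod 4).
    Reduce coefficients mod 4: 1·t ≡ 1 (mod 4).
    So t ≡ 1 (mod 4).
    Then x = 5 + 18·1 = 23, valid modulo lcm(18, 8) = 72: x ≡ 23 (mod 72).
Verify: 23 mod 6 = 5, 23 mod 9 = 5, 23 mod 8 = 7.

x ≡ 23 (mod 72).


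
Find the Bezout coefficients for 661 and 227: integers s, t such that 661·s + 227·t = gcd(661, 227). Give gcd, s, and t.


Euclidean algorithm on (661, 227) — divide until remainder is 0:
  661 = 2 · 227 + 207
  227 = 1 · 207 + 20
  207 = 10 · 20 + 7
  20 = 2 · 7 + 6
  7 = 1 · 6 + 1
  6 = 6 · 1 + 0
gcd(661, 227) = 1.
Track Bezout coefficients alongside the remainders: start with r₀ = 661 = a·1 + b·0 (s = 1, t = 0) and r₁ = 227 = a·0 + b·1 (s = 0, t = 1); each new remainder r_{k+1} = r_{k-1} − q_k·r_k inherits s_{k+1} = s_{k-1} − q_k·s_k, t_{k+1} = t_{k-1} − q_k·t_k, so r_k = a·s_k + b·t_k at every step:
  q = 2: r = 207, s = 1 − 2·0 = 1, t = 0 − 2·1 = -2  (check: 661·1 + 227·(-2) = 207)
  q = 1: r = 20, s = 0 − 1·1 = -1, t = 1 − 1·(-2) = 3  (check: 661·(-1) + 227·3 = 20)
  q = 10: r = 7, s = 1 − 10·(-1) = 11, t = -2 − 10·3 = -32  (check: 661·11 + 227·(-32) = 7)
  q = 2: r = 6, s = -1 − 2·11 = -23, t = 3 − 2·(-32) = 67  (check: 661·(-23) + 227·67 = 6)
  q = 1: r = 1, s = 11 − 1·(-23) = 34, t = -32 − 1·67 = -99  (check: 661·34 + 227·(-99) = 1)
The row with r = 1 (the gcd) gives the Bezout coefficients s = 34, t = -99.
Result: 661 · (34) + 227 · (-99) = 1.

gcd(661, 227) = 1; s = 34, t = -99 (check: 661·34 + 227·(-99) = 1).


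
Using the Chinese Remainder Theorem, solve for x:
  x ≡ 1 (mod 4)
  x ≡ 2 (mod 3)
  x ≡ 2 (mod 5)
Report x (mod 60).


Moduli 4, 3, 5 are pairwise coprime; by CRT there is a unique solution modulo M = 4 · 3 · 5 = 60.
Solve pairwise, accumulating the modulus:
  Start with x ≡ 1 (mod 4).
  Combine with x ≡ 2 (mod 3): since gcd(4, 3) = 1, we get a unique residue mod 12.
    Write x = 1 + 4·t and substitute into x ≡ 2 (mod 3): 4·t ≡ 2 − 1 = 1 (mod 3).
    Reduce coefficients mod 3: 1·t ≡ 1 (mod 3).
    So t ≡ 1 (mod 3).
    Then x = 1 + 4·1 = 5, valid modulo lcm(4, 3) = 12: x ≡ 5 (mod 12).
  Combine with x ≡ 2 (mod 5): since gcd(12, 5) = 1, we get a unique residue mod 60.
    Write x = 5 + 12·t and substitute into x ≡ 2 (mod 5): 12·t ≡ 2 − 5 = -3 (mod 5).
    Reduce coefficients mod 5: 2·t ≡ 2 (mod 5).
    The inverse of 2 mod 5 is 3 (since 2·3 = 6 = 1·5 + 1), so t ≡ 3·2 = 6 ≡ 1 (mod 5).
    Then x = 5 + 12·1 = 17, valid modulo lcm(12, 5) = 60: x ≡ 17 (mod 60).
Verify: 17 mod 4 = 1 ✓, 17 mod 3 = 2 ✓, 17 mod 5 = 2 ✓.

x ≡ 17 (mod 60).


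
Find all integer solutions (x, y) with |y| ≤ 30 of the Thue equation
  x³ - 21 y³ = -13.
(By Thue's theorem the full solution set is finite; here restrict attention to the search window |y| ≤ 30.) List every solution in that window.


The equation is x³ - 21y³ = -13. For fixed y, x³ = 21·y³ − 13, so a solution requires the RHS to be a perfect cube.
Strategy: iterate y from -30 to 30, compute RHS = 21·y³ − 13, and check whether it is a (positive or negative) perfect cube.
Check small values of y:
  y = 0: RHS = -13 is not a perfect cube.
  y = 1: RHS = 8 = (2)³ ⇒ x = 2 works.
  y = -1: RHS = -34 is not a perfect cube.
  y = 2: RHS = 155 is not a perfect cube.
  y = -2: RHS = -181 is not a perfect cube.
  y = 3: RHS = 554 is not a perfect cube.
  y = -3: RHS = -580 is not a perfect cube.
Continuing, at y = 4: RHS = 1331 = (11)³ ⇒ x = 11 works.
Searching the remaining y in |y| ≤ 30 finds no further solutions.
Collected solutions: (2, 1), (11, 4).

Solutions (with |y| ≤ 30): (2, 1), (11, 4).


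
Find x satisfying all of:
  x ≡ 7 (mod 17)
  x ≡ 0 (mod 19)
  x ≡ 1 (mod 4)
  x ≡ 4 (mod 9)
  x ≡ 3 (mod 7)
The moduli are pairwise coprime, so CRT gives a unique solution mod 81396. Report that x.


Product of moduli M = 17 · 19 · 4 · 9 · 7 = 81396.
Merge one congruence at a time:
  Start: x ≡ 7 (mod 17).
  Combine with x ≡ 0 (mod 19); new modulus lcm = 323.
    Write x = 7 + 17·t and substitute into x ≡ 0 (mod 19): 17·t ≡ 0 − 7 = -7 (mod 19).
    Reduce coefficients mod 19: 17·t ≡ 12 (mod 19).
    The inverse of 17 mod 19 is 9 (since 17·9 = 153 = 8·19 + 1), so t ≡ 9·12 = 108 ≡ 13 (mod 19).
    Then x = 7 + 17·13 = 228, valid modulo lcm(17, 19) = 323: x ≡ 228 (mod 323).
  Combine with x ≡ 1 (mod 4); new modulus lcm = 1292.
    Write x = 228 + 323·t and substitute into x ≡ 1 (mod 4): 323·t ≡ 1 − 228 = -227 (mod 4).
    Reduce coefficients mod 4: 3·t ≡ 1 (mod 4).
    The inverse of 3 mod 4 is 3 (since 3·3 = 9 = 2·4 + 1), so t ≡ 3·1 = 3 ≡ 3 (mod 4).
    Then x = 228 + 323·3 = 1197, valid modulo lcm(323, 4) = 1292: x ≡ 1197 (mod 1292).
  Combine with x ≡ 4 (mod 9); new modulus lcm = 11628.
    Write x = 1197 + 1292·t and substitute into x ≡ 4 (mod 9): 1292·t ≡ 4 − 1197 = -1193 (mod 9).
    Reduce coefficients mod 9: 5·t ≡ 4 (mod 9).
    The inverse of 5 mod 9 is 2 (since 5·2 = 10 = 1·9 + 1), so t ≡ 2·4 = 8 ≡ 8 (mod 9).
    Then x = 1197 + 1292·8 = 11533, valid modulo lcm(1292, 9) = 11628: x ≡ 11533 (mod 11628).
  Combine with x ≡ 3 (mod 7); new modulus lcm = 81396.
    Write x = 11533 + 11628·t and substitute into x ≡ 3 (mod 7): 11628·t ≡ 3 − 11533 = -11530 (mod 7).
    Reduce coefficients mod 7: 1·t ≡ 6 (mod 7).
    So t ≡ 6 (mod 7).
    Then x = 11533 + 11628·6 = 81301, valid modulo lcm(11628, 7) = 81396: x ≡ 81301 (mod 81396).
Verify against each original: 81301 mod 17 = 7, 81301 mod 19 = 0, 81301 mod 4 = 1, 81301 mod 9 = 4, 81301 mod 7 = 3.

x ≡ 81301 (mod 81396).


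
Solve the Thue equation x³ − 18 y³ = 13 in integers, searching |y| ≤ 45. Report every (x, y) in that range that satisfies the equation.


The equation is x³ - 18y³ = 13. For fixed y, x³ = 18·y³ + 13, so a solution requires the RHS to be a perfect cube.
Strategy: iterate y from -45 to 45, compute RHS = 18·y³ + 13, and check whether it is a (positive or negative) perfect cube.
Check small values of y:
  y = 0: RHS = 13 is not a perfect cube.
  y = 1: RHS = 31 is not a perfect cube.
  y = -1: RHS = -5 is not a perfect cube.
  y = 2: RHS = 157 is not a perfect cube.
  y = -2: RHS = -131 is not a perfect cube.
  y = 3: RHS = 499 is not a perfect cube.
  y = -3: RHS = -473 is not a perfect cube.
Continuing the search up to |y| = 45 finds no solutions either.
No (x, y) in the scanned range satisfies the equation.

No integer solutions with |y| ≤ 45.


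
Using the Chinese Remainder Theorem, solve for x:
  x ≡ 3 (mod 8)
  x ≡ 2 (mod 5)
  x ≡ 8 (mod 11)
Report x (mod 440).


Moduli 8, 5, 11 are pairwise coprime; by CRT there is a unique solution modulo M = 8 · 5 · 11 = 440.
Solve pairwise, accumulating the modulus:
  Start with x ≡ 3 (mod 8).
  Combine with x ≡ 2 (mod 5): since gcd(8, 5) = 1, we get a unique residue mod 40.
    Write x = 3 + 8·t and substitute into x ≡ 2 (mod 5): 8·t ≡ 2 − 3 = -1 (mod 5).
    Reduce coefficients mod 5: 3·t ≡ 4 (mod 5).
    The inverse of 3 mod 5 is 2 (since 3·2 = 6 = 1·5 + 1), so t ≡ 2·4 = 8 ≡ 3 (mod 5).
    Then x = 3 + 8·3 = 27, valid modulo lcm(8, 5) = 40: x ≡ 27 (mod 40).
  Combine with x ≡ 8 (mod 11): since gcd(40, 11) = 1, we get a unique residue mod 440.
    Write x = 27 + 40·t and substitute into x ≡ 8 (mod 11): 40·t ≡ 8 − 27 = -19 (mod 11).
    Reduce coefficients mod 11: 7·t ≡ 3 (mod 11).
    The inverse of 7 mod 11 is 8 (since 7·8 = 56 = 5·11 + 1), so t ≡ 8·3 = 24 ≡ 2 (mod 11).
    Then x = 27 + 40·2 = 107, valid modulo lcm(40, 11) = 440: x ≡ 107 (mod 440).
Verify: 107 mod 8 = 3 ✓, 107 mod 5 = 2 ✓, 107 mod 11 = 8 ✓.

x ≡ 107 (mod 440).


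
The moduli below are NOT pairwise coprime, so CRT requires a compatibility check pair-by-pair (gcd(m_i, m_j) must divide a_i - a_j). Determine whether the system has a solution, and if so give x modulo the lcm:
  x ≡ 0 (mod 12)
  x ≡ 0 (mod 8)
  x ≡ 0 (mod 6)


Moduli 12, 8, 6 are not pairwise coprime, so CRT works modulo lcm(m_i) when all pairwise compatibility conditions hold.
Pairwise compatibility: gcd(m_i, m_j) must divide a_i - a_j for every pair.
Merge one congruence at a time:
  Start: x ≡ 0 (mod 12).
  Combine with x ≡ 0 (mod 8): gcd(12, 8) = 4; 0 - 0 = 0, which IS divisible by 4, so compatible.
    Write x = 0 + 12·t and substitute into x ≡ 0 (mod 8): 12·t ≡ 0 − 0 = 0 (mod 8).
    Divide the congruence (and modulus) by g = 4: 3·t ≡ 0 (mod 2).
    Reduce coefficients mod 2: 1·t ≡ 0 (mod 2).
    So t ≡ 0 (mod 2).
    Then x = 0 + 12·0 = 0, valid modulo lcm(12, 8) = 24: x ≡ 0 (mod 24).
  Combine with x ≡ 0 (mod 6): gcd(24, 6) = 6; 0 - 0 = 0, which IS divisible by 6, so compatible.
    Write x = 0 + 24·t and substitute into x ≡ 0 (mod 6): 24·t ≡ 0 − 0 = 0 (mod 6).
    Divide the congruence (and modulus) by g = 6: 4·t ≡ 0 (mod 1).
    Modulo 1 every t works; take t = 0.
    Then x = 0 + 24·0 = 0, valid modulo lcm(24, 6) = 24: x ≡ 0 (mod 24).
Verify: 0 mod 12 = 0, 0 mod 8 = 0, 0 mod 6 = 0.

x ≡ 0 (mod 24).


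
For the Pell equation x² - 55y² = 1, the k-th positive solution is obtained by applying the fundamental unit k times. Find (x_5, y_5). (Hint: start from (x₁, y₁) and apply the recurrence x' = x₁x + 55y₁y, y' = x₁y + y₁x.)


Step 1: Find the fundamental solution (x₁, y₁) of x² - 55y² = 1.
  Expand √55 as a continued fraction. a₀ = ⌊√55⌋ = 7; iterate m_{k+1} = d_k·a_k − m_k, d_{k+1} = (55 − m_{k+1}²)/d_k, a_{k+1} = ⌊(a₀ + m_{k+1})/d_{k+1}⌋ (starting m₀ = 0, d₀ = 1), with convergents p_k = a_k·p_{k-1} + p_{k-2}, q_k = a_k·q_{k-1} + q_{k-2} (p₋₁ = 1, q₋₁ = 0):
  k = 0: a₀ = 7; p₀/q₀ = 7/1; p₀² − 55·q₀² = 49 − 55 = -6.
  k = 1: m = 7, d = 6, a = ⌊(7 + 7)/6⌋ = 2; p/q = (2·7 + 1)/(2·1 + 0) = 15/2; p² − 55·q² = 225 − 220 = 5.
  k = 2: m = 5, d = 5, a = ⌊(7 + 5)/5⌋ = 2; p/q = (2·15 + 7)/(2·2 + 1) = 37/5; p² − 55·q² = 1369 − 1375 = -6.
  k = 3: m = 5, d = 6, a = ⌊(7 + 5)/6⌋ = 2; p/q = (2·37 + 15)/(2·5 + 2) = 89/12; p² − 55·q² = 7921 − 7920 = 1.
  The first convergent with p² − 55·q² = 1 gives the fundamental solution (x₁, y₁) = (89, 12).
Step 2: Apply the recurrence (x_{n+1}, y_{n+1}) = (x₁x_n + 55y₁y_n, x₁y_n + y₁x_n) repeatedly.
  From (x_1, y_1) = (89, 12): x_2 = 89·89 + 55·12·12 = 15841; y_2 = 89·12 + 12·89 = 2136.
  From (x_2, y_2) = (15841, 2136): x_3 = 89·15841 + 55·12·2136 = 2819609; y_3 = 89·2136 + 12·15841 = 380196.
  From (x_3, y_3) = (2819609, 380196): x_4 = 89·2819609 + 55·12·380196 = 501874561; y_4 = 89·380196 + 12·2819609 = 67672752.
  From (x_4, y_4) = (501874561, 67672752): x_5 = 89·501874561 + 55·12·67672752 = 89330852249; y_5 = 89·67672752 + 12·501874561 = 12045369660.
Step 3: Verify x_5² - 55·y_5² = 7980001163532668358001 - 7980001163532668358000 = 1 (should be 1). ✓

(x_1, y_1) = (89, 12); (x_5, y_5) = (89330852249, 12045369660).
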